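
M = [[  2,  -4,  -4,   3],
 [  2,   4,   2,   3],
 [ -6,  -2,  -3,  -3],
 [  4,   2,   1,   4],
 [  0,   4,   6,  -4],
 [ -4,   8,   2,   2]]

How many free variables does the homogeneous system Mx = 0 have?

1

Row reduce to echelon form.
R2 ← R2 − R1: [0, 8, 6, 0]
R3 ← R3 + (3)·R1: [0, -14, -15, 6]
R4 ← R4 − (2)·R1: [0, 10, 9, -2]
R6 ← R6 + (2)·R1: [0, 0, -6, 8]
R3 ← R3 + (7/4)·R2: [0, 0, -9/2, 6]
R4 ← R4 − (5/4)·R2: [0, 0, 3/2, -2]
R5 ← R5 − (1/2)·R2: [0, 0, 3, -4]
R4 ← R4 + (1/3)·R3: [0, 0, 0, 0]
R5 ← R5 + (2/3)·R3: [0, 0, 0, 0]
R6 ← R6 − (4/3)·R3: [0, 0, 0, 0]
3 nonzero rows, so rank(M) = 3.
M has 4 columns; by rank–nullity, nullity = 4 − 3 = 1.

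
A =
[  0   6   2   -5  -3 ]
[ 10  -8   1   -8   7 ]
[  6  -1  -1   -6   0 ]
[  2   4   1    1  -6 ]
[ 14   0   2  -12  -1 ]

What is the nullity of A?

Row reduce to echelon form.
Swap R1 ↔ R2
R3 ← R3 − (3/5)·R1: [0, 19/5, -8/5, -6/5, -21/5]
R4 ← R4 − (1/5)·R1: [0, 28/5, 4/5, 13/5, -37/5]
R5 ← R5 − (7/5)·R1: [0, 56/5, 3/5, -4/5, -54/5]
R3 ← R3 − (19/30)·R2: [0, 0, -43/15, 59/30, -23/10]
R4 ← R4 − (14/15)·R2: [0, 0, -16/15, 109/15, -23/5]
R5 ← R5 − (28/15)·R2: [0, 0, -47/15, 128/15, -26/5]
R4 ← R4 − (16/43)·R3: [0, 0, 0, 281/43, -161/43]
R5 ← R5 − (47/43)·R3: [0, 0, 0, 549/86, -231/86]
R5 ← R5 − (549/562)·R4: [0, 0, 0, 0, 273/281]
5 nonzero rows, so rank(A) = 5.
A has 5 columns; by rank–nullity, nullity = 5 − 5 = 0.

0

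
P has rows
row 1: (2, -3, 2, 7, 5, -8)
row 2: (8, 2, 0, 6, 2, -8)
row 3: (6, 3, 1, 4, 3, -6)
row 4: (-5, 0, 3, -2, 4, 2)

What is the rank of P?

3

Row reduce to echelon form.
R2 ← R2 − (4)·R1: [0, 14, -8, -22, -18, 24]
R3 ← R3 − (3)·R1: [0, 12, -5, -17, -12, 18]
R4 ← R4 + (5/2)·R1: [0, -15/2, 8, 31/2, 33/2, -18]
R3 ← R3 − (6/7)·R2: [0, 0, 13/7, 13/7, 24/7, -18/7]
R4 ← R4 + (15/28)·R2: [0, 0, 26/7, 26/7, 48/7, -36/7]
R4 ← R4 − (2)·R3: [0, 0, 0, 0, 0, 0]
Echelon form has 3 nonzero rows, so rank(P) = 3.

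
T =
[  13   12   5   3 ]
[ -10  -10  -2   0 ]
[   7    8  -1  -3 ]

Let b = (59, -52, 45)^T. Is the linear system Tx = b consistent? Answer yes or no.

yes

Row reduce the augmented matrix [T | b].
R2 ← R2 + (10/13)·R1: [0, -10/13, 24/13, 30/13, -86/13]
R3 ← R3 − (7/13)·R1: [0, 20/13, -48/13, -60/13, 172/13]
R3 ← R3 + (2)·R2: [0, 0, 0, 0, 0]
The echelon form has 2 nonzero rows, and every pivot lies in the first 4 columns, so rank(T) = rank([T|b]) = 2.
The system is consistent.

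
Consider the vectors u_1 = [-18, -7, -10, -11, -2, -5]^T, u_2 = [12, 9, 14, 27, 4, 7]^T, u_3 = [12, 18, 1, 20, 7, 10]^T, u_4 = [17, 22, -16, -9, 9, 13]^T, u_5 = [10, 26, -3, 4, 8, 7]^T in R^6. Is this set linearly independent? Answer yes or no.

yes

Form the matrix with these vectors as rows and row reduce.
R2 ← R2 + (2/3)·R1: [0, 13/3, 22/3, 59/3, 8/3, 11/3]
R3 ← R3 + (2/3)·R1: [0, 40/3, -17/3, 38/3, 17/3, 20/3]
R4 ← R4 + (17/18)·R1: [0, 277/18, -229/9, -349/18, 64/9, 149/18]
R5 ← R5 + (5/9)·R1: [0, 199/9, -77/9, -19/9, 62/9, 38/9]
R3 ← R3 − (40/13)·R2: [0, 0, -367/13, -622/13, -33/13, -60/13]
R4 ← R4 − (277/78)·R2: [0, 0, -2008/39, -1160/13, -92/39, -185/39]
R5 ← R5 − (199/39)·R2: [0, 0, -1793/39, -1332/13, -262/39, -565/39]
R4 ← R4 − (2008/1101)·R3: [0, 0, 0, -2168/1101, 2500/1101, 4045/1101]
R5 ← R5 − (1793/1101)·R3: [0, 0, 0, -27022/1101, -2845/1101, -7675/1101]
R5 ← R5 − (13511/1084)·R4: [0, 0, 0, 0, -8370/271, -57195/1084]
5 nonzero rows, so the 5 vectors span a space of dimension 5.
Since 5 = 5, the vectors are linearly independent.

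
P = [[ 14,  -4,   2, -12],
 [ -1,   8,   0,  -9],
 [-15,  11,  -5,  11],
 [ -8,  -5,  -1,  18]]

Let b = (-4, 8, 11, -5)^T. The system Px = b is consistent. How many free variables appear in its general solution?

0

Row reduce the augmented matrix [P | b].
R2 ← R2 + (1/14)·R1: [0, 54/7, 1/7, -69/7, 54/7]
R3 ← R3 + (15/14)·R1: [0, 47/7, -20/7, -13/7, 47/7]
R4 ← R4 + (4/7)·R1: [0, -51/7, 1/7, 78/7, -51/7]
R3 ← R3 − (47/54)·R2: [0, 0, -161/54, 121/18, 0]
R4 ← R4 + (17/18)·R2: [0, 0, 5/18, 11/6, 0]
R4 ← R4 + (15/161)·R3: [0, 0, 0, 396/161, 0]
The echelon form has 4 nonzero rows, and every pivot lies in the first 4 columns, so rank(P) = rank([P|b]) = 4.
The system is consistent.
Free variables = (unknowns) − (rank) = 4 − 4 = 0.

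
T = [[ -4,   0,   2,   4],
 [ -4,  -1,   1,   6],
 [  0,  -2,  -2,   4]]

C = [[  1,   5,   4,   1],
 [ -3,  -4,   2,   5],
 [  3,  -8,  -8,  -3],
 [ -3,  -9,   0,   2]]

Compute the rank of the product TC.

First compute TC:
[[-10, -72, -32,  -2],
 [-16, -78, -26,   0],
 [-12, -12,  12,   4]]
Now row reduce the product.
R2 ← R2 − (8/5)·R1: [0, 186/5, 126/5, 16/5]
R3 ← R3 − (6/5)·R1: [0, 372/5, 252/5, 32/5]
R3 ← R3 − (2)·R2: [0, 0, 0, 0]
2 nonzero rows, so rank(TC) = 2.

2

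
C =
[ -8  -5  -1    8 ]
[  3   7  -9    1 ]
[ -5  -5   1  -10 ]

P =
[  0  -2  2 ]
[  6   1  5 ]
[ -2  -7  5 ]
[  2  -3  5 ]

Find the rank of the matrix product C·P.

First compute CP:
[[-12,  -6,  -6],
 [ 62,  61,   1],
 [-52,  28, -80]]
Now row reduce the product.
R2 ← R2 + (31/6)·R1: [0, 30, -30]
R3 ← R3 − (13/3)·R1: [0, 54, -54]
R3 ← R3 − (9/5)·R2: [0, 0, 0]
2 nonzero rows, so rank(CP) = 2.

2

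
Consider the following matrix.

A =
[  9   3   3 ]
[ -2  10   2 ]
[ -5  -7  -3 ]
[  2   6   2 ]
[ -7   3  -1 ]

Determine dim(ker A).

1

Row reduce to echelon form.
R2 ← R2 + (2/9)·R1: [0, 32/3, 8/3]
R3 ← R3 + (5/9)·R1: [0, -16/3, -4/3]
R4 ← R4 − (2/9)·R1: [0, 16/3, 4/3]
R5 ← R5 + (7/9)·R1: [0, 16/3, 4/3]
R3 ← R3 + (1/2)·R2: [0, 0, 0]
R4 ← R4 − (1/2)·R2: [0, 0, 0]
R5 ← R5 − (1/2)·R2: [0, 0, 0]
2 nonzero rows, so rank(A) = 2.
A has 3 columns; by rank–nullity, nullity = 3 − 2 = 1.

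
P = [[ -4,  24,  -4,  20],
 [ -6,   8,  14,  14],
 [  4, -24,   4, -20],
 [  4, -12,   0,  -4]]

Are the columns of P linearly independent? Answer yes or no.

Row reduce P to echelon form.
R2 ← R2 − (3/2)·R1: [0, -28, 20, -16]
R3 ← R3 + R1: [0, 0, 0, 0]
R4 ← R4 + R1: [0, 12, -4, 16]
R4 ← R4 + (3/7)·R2: [0, 0, 32/7, 64/7]
Swap R3 ↔ R4
3 pivots among 4 columns.
Only 3 < 4 pivot columns, so the columns are linearly dependent.

no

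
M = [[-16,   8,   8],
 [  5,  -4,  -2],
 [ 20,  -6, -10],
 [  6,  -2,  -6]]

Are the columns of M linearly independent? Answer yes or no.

yes

Row reduce M to echelon form.
R2 ← R2 + (5/16)·R1: [0, -3/2, 1/2]
R3 ← R3 + (5/4)·R1: [0, 4, 0]
R4 ← R4 + (3/8)·R1: [0, 1, -3]
R3 ← R3 + (8/3)·R2: [0, 0, 4/3]
R4 ← R4 + (2/3)·R2: [0, 0, -8/3]
R4 ← R4 + (2)·R3: [0, 0, 0]
3 pivots among 3 columns.
Every column is a pivot column, so the columns are linearly independent.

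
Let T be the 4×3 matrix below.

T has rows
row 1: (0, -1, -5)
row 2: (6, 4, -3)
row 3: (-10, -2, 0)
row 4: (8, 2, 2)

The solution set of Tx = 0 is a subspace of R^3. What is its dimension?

0

Row reduce to echelon form.
Swap R1 ↔ R2
R3 ← R3 + (5/3)·R1: [0, 14/3, -5]
R4 ← R4 − (4/3)·R1: [0, -10/3, 6]
R3 ← R3 + (14/3)·R2: [0, 0, -85/3]
R4 ← R4 − (10/3)·R2: [0, 0, 68/3]
R4 ← R4 + (4/5)·R3: [0, 0, 0]
3 nonzero rows, so rank(T) = 3.
T has 3 columns; by rank–nullity, nullity = 3 − 3 = 0.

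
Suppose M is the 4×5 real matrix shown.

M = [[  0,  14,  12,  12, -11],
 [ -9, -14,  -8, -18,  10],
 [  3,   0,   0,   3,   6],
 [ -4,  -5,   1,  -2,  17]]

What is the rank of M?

4

Row reduce to echelon form.
Swap R1 ↔ R2
R3 ← R3 + (1/3)·R1: [0, -14/3, -8/3, -3, 28/3]
R4 ← R4 − (4/9)·R1: [0, 11/9, 41/9, 6, 113/9]
R3 ← R3 + (1/3)·R2: [0, 0, 4/3, 1, 17/3]
R4 ← R4 − (11/126)·R2: [0, 0, 221/63, 104/21, 1703/126]
R4 ← R4 − (221/84)·R3: [0, 0, 0, 65/28, -39/28]
Echelon form has 4 nonzero rows, so rank(M) = 4.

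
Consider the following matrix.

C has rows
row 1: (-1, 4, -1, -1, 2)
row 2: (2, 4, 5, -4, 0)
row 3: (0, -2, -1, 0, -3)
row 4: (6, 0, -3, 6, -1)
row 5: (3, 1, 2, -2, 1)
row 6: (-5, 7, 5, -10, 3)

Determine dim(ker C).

0

Row reduce to echelon form.
R2 ← R2 + (2)·R1: [0, 12, 3, -6, 4]
R4 ← R4 + (6)·R1: [0, 24, -9, 0, 11]
R5 ← R5 + (3)·R1: [0, 13, -1, -5, 7]
R6 ← R6 − (5)·R1: [0, -13, 10, -5, -7]
R3 ← R3 + (1/6)·R2: [0, 0, -1/2, -1, -7/3]
R4 ← R4 − (2)·R2: [0, 0, -15, 12, 3]
R5 ← R5 − (13/12)·R2: [0, 0, -17/4, 3/2, 8/3]
R6 ← R6 + (13/12)·R2: [0, 0, 53/4, -23/2, -8/3]
R4 ← R4 − (30)·R3: [0, 0, 0, 42, 73]
R5 ← R5 − (17/2)·R3: [0, 0, 0, 10, 45/2]
R6 ← R6 + (53/2)·R3: [0, 0, 0, -38, -129/2]
R5 ← R5 − (5/21)·R4: [0, 0, 0, 0, 215/42]
R6 ← R6 + (19/21)·R4: [0, 0, 0, 0, 65/42]
R6 ← R6 − (13/43)·R5: [0, 0, 0, 0, 0]
5 nonzero rows, so rank(C) = 5.
C has 5 columns; by rank–nullity, nullity = 5 − 5 = 0.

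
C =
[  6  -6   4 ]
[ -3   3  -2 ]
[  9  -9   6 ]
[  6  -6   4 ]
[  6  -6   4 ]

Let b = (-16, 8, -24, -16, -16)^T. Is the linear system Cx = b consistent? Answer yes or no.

Row reduce the augmented matrix [C | b].
R2 ← R2 + (1/2)·R1: [0, 0, 0, 0]
R3 ← R3 − (3/2)·R1: [0, 0, 0, 0]
R4 ← R4 − R1: [0, 0, 0, 0]
R5 ← R5 − R1: [0, 0, 0, 0]
The echelon form has 1 nonzero rows, and every pivot lies in the first 3 columns, so rank(C) = rank([C|b]) = 1.
The system is consistent.

yes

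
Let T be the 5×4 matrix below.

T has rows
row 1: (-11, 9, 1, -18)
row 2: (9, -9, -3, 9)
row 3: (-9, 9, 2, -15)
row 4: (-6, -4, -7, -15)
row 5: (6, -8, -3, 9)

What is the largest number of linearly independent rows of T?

3

Row reduce to echelon form.
R2 ← R2 + (9/11)·R1: [0, -18/11, -24/11, -63/11]
R3 ← R3 − (9/11)·R1: [0, 18/11, 13/11, -3/11]
R4 ← R4 − (6/11)·R1: [0, -98/11, -83/11, -57/11]
R5 ← R5 + (6/11)·R1: [0, -34/11, -27/11, -9/11]
R3 ← R3 + R2: [0, 0, -1, -6]
R4 ← R4 − (49/9)·R2: [0, 0, 13/3, 26]
R5 ← R5 − (17/9)·R2: [0, 0, 5/3, 10]
R4 ← R4 + (13/3)·R3: [0, 0, 0, 0]
R5 ← R5 + (5/3)·R3: [0, 0, 0, 0]
Echelon form has 3 nonzero rows, so rank(T) = 3.
The rank gives the maximum number of linearly independent rows: 3.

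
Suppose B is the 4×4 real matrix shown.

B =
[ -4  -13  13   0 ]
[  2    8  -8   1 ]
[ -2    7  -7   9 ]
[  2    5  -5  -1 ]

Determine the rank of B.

2

Row reduce to echelon form.
R2 ← R2 + (1/2)·R1: [0, 3/2, -3/2, 1]
R3 ← R3 − (1/2)·R1: [0, 27/2, -27/2, 9]
R4 ← R4 + (1/2)·R1: [0, -3/2, 3/2, -1]
R3 ← R3 − (9)·R2: [0, 0, 0, 0]
R4 ← R4 + R2: [0, 0, 0, 0]
Echelon form has 2 nonzero rows, so rank(B) = 2.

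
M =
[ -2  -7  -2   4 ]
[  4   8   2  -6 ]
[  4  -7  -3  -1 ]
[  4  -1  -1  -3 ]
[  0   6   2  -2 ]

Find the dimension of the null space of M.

Row reduce to echelon form.
R2 ← R2 + (2)·R1: [0, -6, -2, 2]
R3 ← R3 + (2)·R1: [0, -21, -7, 7]
R4 ← R4 + (2)·R1: [0, -15, -5, 5]
R3 ← R3 − (7/2)·R2: [0, 0, 0, 0]
R4 ← R4 − (5/2)·R2: [0, 0, 0, 0]
R5 ← R5 + R2: [0, 0, 0, 0]
2 nonzero rows, so rank(M) = 2.
M has 4 columns; by rank–nullity, nullity = 4 − 2 = 2.

2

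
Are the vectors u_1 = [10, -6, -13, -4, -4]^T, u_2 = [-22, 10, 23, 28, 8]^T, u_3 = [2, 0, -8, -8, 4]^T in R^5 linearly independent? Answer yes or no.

Form the matrix with these vectors as rows and row reduce.
R2 ← R2 + (11/5)·R1: [0, -16/5, -28/5, 96/5, -4/5]
R3 ← R3 − (1/5)·R1: [0, 6/5, -27/5, -36/5, 24/5]
R3 ← R3 + (3/8)·R2: [0, 0, -15/2, 0, 9/2]
3 nonzero rows, so the 3 vectors span a space of dimension 3.
Since 3 = 3, the vectors are linearly independent.

yes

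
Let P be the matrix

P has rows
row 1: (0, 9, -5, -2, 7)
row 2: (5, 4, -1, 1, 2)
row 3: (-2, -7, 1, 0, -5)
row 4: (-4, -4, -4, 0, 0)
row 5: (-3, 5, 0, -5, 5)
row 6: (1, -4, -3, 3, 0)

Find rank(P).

5

Row reduce to echelon form.
Swap R1 ↔ R2
R3 ← R3 + (2/5)·R1: [0, -27/5, 3/5, 2/5, -21/5]
R4 ← R4 + (4/5)·R1: [0, -4/5, -24/5, 4/5, 8/5]
R5 ← R5 + (3/5)·R1: [0, 37/5, -3/5, -22/5, 31/5]
R6 ← R6 − (1/5)·R1: [0, -24/5, -14/5, 14/5, -2/5]
R3 ← R3 + (3/5)·R2: [0, 0, -12/5, -4/5, 0]
R4 ← R4 + (4/45)·R2: [0, 0, -236/45, 28/45, 20/9]
R5 ← R5 − (37/45)·R2: [0, 0, 158/45, -124/45, 4/9]
R6 ← R6 + (8/15)·R2: [0, 0, -82/15, 26/15, 10/3]
R4 ← R4 − (59/27)·R3: [0, 0, 0, 64/27, 20/9]
R5 ← R5 + (79/54)·R3: [0, 0, 0, -106/27, 4/9]
R6 ← R6 − (41/18)·R3: [0, 0, 0, 32/9, 10/3]
R5 ← R5 + (53/32)·R4: [0, 0, 0, 0, 33/8]
R6 ← R6 − (3/2)·R4: [0, 0, 0, 0, 0]
Echelon form has 5 nonzero rows, so rank(P) = 5.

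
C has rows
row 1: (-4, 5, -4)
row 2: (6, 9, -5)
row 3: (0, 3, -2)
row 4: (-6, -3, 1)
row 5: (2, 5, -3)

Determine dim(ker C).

Row reduce to echelon form.
R2 ← R2 + (3/2)·R1: [0, 33/2, -11]
R4 ← R4 − (3/2)·R1: [0, -21/2, 7]
R5 ← R5 + (1/2)·R1: [0, 15/2, -5]
R3 ← R3 − (2/11)·R2: [0, 0, 0]
R4 ← R4 + (7/11)·R2: [0, 0, 0]
R5 ← R5 − (5/11)·R2: [0, 0, 0]
2 nonzero rows, so rank(C) = 2.
C has 3 columns; by rank–nullity, nullity = 3 − 2 = 1.

1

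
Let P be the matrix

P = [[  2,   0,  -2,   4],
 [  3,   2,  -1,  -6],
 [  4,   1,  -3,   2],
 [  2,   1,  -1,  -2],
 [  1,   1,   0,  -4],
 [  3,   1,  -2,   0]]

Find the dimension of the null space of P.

2

Row reduce to echelon form.
R2 ← R2 − (3/2)·R1: [0, 2, 2, -12]
R3 ← R3 − (2)·R1: [0, 1, 1, -6]
R4 ← R4 − R1: [0, 1, 1, -6]
R5 ← R5 − (1/2)·R1: [0, 1, 1, -6]
R6 ← R6 − (3/2)·R1: [0, 1, 1, -6]
R3 ← R3 − (1/2)·R2: [0, 0, 0, 0]
R4 ← R4 − (1/2)·R2: [0, 0, 0, 0]
R5 ← R5 − (1/2)·R2: [0, 0, 0, 0]
R6 ← R6 − (1/2)·R2: [0, 0, 0, 0]
2 nonzero rows, so rank(P) = 2.
P has 4 columns; by rank–nullity, nullity = 4 − 2 = 2.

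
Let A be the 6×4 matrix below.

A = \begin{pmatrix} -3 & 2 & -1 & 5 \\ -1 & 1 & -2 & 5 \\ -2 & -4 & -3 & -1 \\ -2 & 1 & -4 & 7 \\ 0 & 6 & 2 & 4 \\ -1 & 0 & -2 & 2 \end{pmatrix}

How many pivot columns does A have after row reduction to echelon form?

Row reduce to echelon form.
R2 ← R2 − (1/3)·R1: [0, 1/3, -5/3, 10/3]
R3 ← R3 − (2/3)·R1: [0, -16/3, -7/3, -13/3]
R4 ← R4 − (2/3)·R1: [0, -1/3, -10/3, 11/3]
R6 ← R6 − (1/3)·R1: [0, -2/3, -5/3, 1/3]
R3 ← R3 + (16)·R2: [0, 0, -29, 49]
R4 ← R4 + R2: [0, 0, -5, 7]
R5 ← R5 − (18)·R2: [0, 0, 32, -56]
R6 ← R6 + (2)·R2: [0, 0, -5, 7]
R4 ← R4 − (5/29)·R3: [0, 0, 0, -42/29]
R5 ← R5 + (32/29)·R3: [0, 0, 0, -56/29]
R6 ← R6 − (5/29)·R3: [0, 0, 0, -42/29]
R5 ← R5 − (4/3)·R4: [0, 0, 0, 0]
R6 ← R6 − R4: [0, 0, 0, 0]
Echelon form has 4 nonzero rows, so rank(A) = 4.
Each nonzero row contributes one pivot column: 4 pivot columns.

4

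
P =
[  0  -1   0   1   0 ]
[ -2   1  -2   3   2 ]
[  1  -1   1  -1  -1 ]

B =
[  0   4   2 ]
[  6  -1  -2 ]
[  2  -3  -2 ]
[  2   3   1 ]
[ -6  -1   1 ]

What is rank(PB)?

First compute PB:
[[ -4,   4,   3],
 [ -4,   4,   3],
 [  0,   0,   0]]
Now row reduce the product.
R2 ← R2 − R1: [0, 0, 0]
1 nonzero row, so rank(PB) = 1.

1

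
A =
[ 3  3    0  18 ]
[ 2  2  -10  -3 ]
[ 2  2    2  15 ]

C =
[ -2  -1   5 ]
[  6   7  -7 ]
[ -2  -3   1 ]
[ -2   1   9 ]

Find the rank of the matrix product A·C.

2

First compute AC:
[[-24,  36, 156],
 [ 34,  39, -41],
 [-26,  21, 133]]
Now row reduce the product.
R2 ← R2 + (17/12)·R1: [0, 90, 180]
R3 ← R3 − (13/12)·R1: [0, -18, -36]
R3 ← R3 + (1/5)·R2: [0, 0, 0]
2 nonzero rows, so rank(AC) = 2.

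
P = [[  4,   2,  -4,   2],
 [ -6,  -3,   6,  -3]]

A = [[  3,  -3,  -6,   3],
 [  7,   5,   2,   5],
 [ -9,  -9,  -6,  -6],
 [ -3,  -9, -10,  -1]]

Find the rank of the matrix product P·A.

1

First compute PA:
[[ 56,  16, -16,  44],
 [-84, -24,  24, -66]]
Now row reduce the product.
R2 ← R2 + (3/2)·R1: [0, 0, 0, 0]
1 nonzero row, so rank(PA) = 1.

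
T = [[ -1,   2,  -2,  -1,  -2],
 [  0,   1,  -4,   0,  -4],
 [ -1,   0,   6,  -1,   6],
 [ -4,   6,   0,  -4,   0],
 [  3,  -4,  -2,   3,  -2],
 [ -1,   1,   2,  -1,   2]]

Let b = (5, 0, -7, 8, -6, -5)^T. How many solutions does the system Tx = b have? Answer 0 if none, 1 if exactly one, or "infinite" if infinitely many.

0

Row reduce the augmented matrix [T | b].
R3 ← R3 − R1: [0, -2, 8, 0, 8, -12]
R4 ← R4 − (4)·R1: [0, -2, 8, 0, 8, -12]
R5 ← R5 + (3)·R1: [0, 2, -8, 0, -8, 9]
R6 ← R6 − R1: [0, -1, 4, 0, 4, -10]
R3 ← R3 + (2)·R2: [0, 0, 0, 0, 0, -12]
R4 ← R4 + (2)·R2: [0, 0, 0, 0, 0, -12]
R5 ← R5 − (2)·R2: [0, 0, 0, 0, 0, 9]
R6 ← R6 + R2: [0, 0, 0, 0, 0, -10]
R4 ← R4 − R3: [0, 0, 0, 0, 0, 0]
R5 ← R5 + (3/4)·R3: [0, 0, 0, 0, 0, 0]
R6 ← R6 − (5/6)·R3: [0, 0, 0, 0, 0, 0]
The echelon form has 3 nonzero rows; the last pivot sits in the augmented column, so rank(T) = 2 but rank([T|b]) = 3.
Since the ranks differ, the system is inconsistent.
It has no solutions.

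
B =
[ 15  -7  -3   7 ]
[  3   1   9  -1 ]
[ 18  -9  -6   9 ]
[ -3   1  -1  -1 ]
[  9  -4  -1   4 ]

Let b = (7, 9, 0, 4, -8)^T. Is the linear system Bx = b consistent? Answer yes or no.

no

Row reduce the augmented matrix [B | b].
R2 ← R2 − (1/5)·R1: [0, 12/5, 48/5, -12/5, 38/5]
R3 ← R3 − (6/5)·R1: [0, -3/5, -12/5, 3/5, -42/5]
R4 ← R4 + (1/5)·R1: [0, -2/5, -8/5, 2/5, 27/5]
R5 ← R5 − (3/5)·R1: [0, 1/5, 4/5, -1/5, -61/5]
R3 ← R3 + (1/4)·R2: [0, 0, 0, 0, -13/2]
R4 ← R4 + (1/6)·R2: [0, 0, 0, 0, 20/3]
R5 ← R5 − (1/12)·R2: [0, 0, 0, 0, -77/6]
R4 ← R4 + (40/39)·R3: [0, 0, 0, 0, 0]
R5 ← R5 − (77/39)·R3: [0, 0, 0, 0, 0]
The echelon form has 3 nonzero rows; the last pivot sits in the augmented column, so rank(B) = 2 but rank([B|b]) = 3.
Since the ranks differ, the system is inconsistent.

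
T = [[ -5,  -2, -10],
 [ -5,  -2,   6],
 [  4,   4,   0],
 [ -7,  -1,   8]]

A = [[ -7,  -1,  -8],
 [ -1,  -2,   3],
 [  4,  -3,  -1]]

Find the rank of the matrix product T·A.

First compute TA:
[[ -3,  39,  44],
 [ 61,  -9,  28],
 [-32, -12, -20],
 [ 82, -15,  45]]
Now row reduce the product.
R2 ← R2 + (61/3)·R1: [0, 784, 2768/3]
R3 ← R3 − (32/3)·R1: [0, -428, -1468/3]
R4 ← R4 + (82/3)·R1: [0, 1051, 3743/3]
R3 ← R3 + (107/196)·R2: [0, 0, 704/49]
R4 ← R4 − (1051/784)·R2: [0, 0, 528/49]
R4 ← R4 − (3/4)·R3: [0, 0, 0]
3 nonzero rows, so rank(TA) = 3.

3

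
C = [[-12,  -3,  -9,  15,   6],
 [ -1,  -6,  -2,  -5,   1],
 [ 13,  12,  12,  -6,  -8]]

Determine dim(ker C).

2

Row reduce to echelon form.
R2 ← R2 − (1/12)·R1: [0, -23/4, -5/4, -25/4, 1/2]
R3 ← R3 + (13/12)·R1: [0, 35/4, 9/4, 41/4, -3/2]
R3 ← R3 + (35/23)·R2: [0, 0, 8/23, 17/23, -17/23]
3 nonzero rows, so rank(C) = 3.
C has 5 columns; by rank–nullity, nullity = 5 − 3 = 2.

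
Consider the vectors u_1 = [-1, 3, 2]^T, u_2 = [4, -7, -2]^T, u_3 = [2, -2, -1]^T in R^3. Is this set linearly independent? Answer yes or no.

Form the matrix with these vectors as rows and row reduce.
R2 ← R2 + (4)·R1: [0, 5, 6]
R3 ← R3 + (2)·R1: [0, 4, 3]
R3 ← R3 − (4/5)·R2: [0, 0, -9/5]
3 nonzero rows, so the 3 vectors span a space of dimension 3.
Since 3 = 3, the vectors are linearly independent.

yes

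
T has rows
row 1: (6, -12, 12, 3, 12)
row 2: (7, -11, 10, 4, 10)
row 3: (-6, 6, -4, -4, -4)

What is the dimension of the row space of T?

Row reduce to echelon form.
R2 ← R2 − (7/6)·R1: [0, 3, -4, 1/2, -4]
R3 ← R3 + R1: [0, -6, 8, -1, 8]
R3 ← R3 + (2)·R2: [0, 0, 0, 0, 0]
Echelon form has 2 nonzero rows, so rank(T) = 2.
The row space has dimension equal to the rank: 2.

2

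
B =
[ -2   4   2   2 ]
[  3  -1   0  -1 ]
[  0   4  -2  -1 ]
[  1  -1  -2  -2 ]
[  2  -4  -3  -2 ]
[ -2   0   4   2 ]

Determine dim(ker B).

Row reduce to echelon form.
R2 ← R2 + (3/2)·R1: [0, 5, 3, 2]
R4 ← R4 + (1/2)·R1: [0, 1, -1, -1]
R5 ← R5 + R1: [0, 0, -1, 0]
R6 ← R6 − R1: [0, -4, 2, 0]
R3 ← R3 − (4/5)·R2: [0, 0, -22/5, -13/5]
R4 ← R4 − (1/5)·R2: [0, 0, -8/5, -7/5]
R6 ← R6 + (4/5)·R2: [0, 0, 22/5, 8/5]
R4 ← R4 − (4/11)·R3: [0, 0, 0, -5/11]
R5 ← R5 − (5/22)·R3: [0, 0, 0, 13/22]
R6 ← R6 + R3: [0, 0, 0, -1]
R5 ← R5 + (13/10)·R4: [0, 0, 0, 0]
R6 ← R6 − (11/5)·R4: [0, 0, 0, 0]
4 nonzero rows, so rank(B) = 4.
B has 4 columns; by rank–nullity, nullity = 4 − 4 = 0.

0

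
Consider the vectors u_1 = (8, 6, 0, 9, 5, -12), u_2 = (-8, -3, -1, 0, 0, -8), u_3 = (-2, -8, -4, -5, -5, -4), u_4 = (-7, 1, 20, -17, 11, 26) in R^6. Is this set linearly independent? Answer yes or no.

yes

Form the matrix with these vectors as rows and row reduce.
R2 ← R2 + R1: [0, 3, -1, 9, 5, -20]
R3 ← R3 + (1/4)·R1: [0, -13/2, -4, -11/4, -15/4, -7]
R4 ← R4 + (7/8)·R1: [0, 25/4, 20, -73/8, 123/8, 31/2]
R3 ← R3 + (13/6)·R2: [0, 0, -37/6, 67/4, 85/12, -151/3]
R4 ← R4 − (25/12)·R2: [0, 0, 265/12, -223/8, 119/24, 343/6]
R4 ← R4 + (265/74)·R3: [0, 0, 0, 1188/37, 1122/37, -4554/37]
4 nonzero rows, so the 4 vectors span a space of dimension 4.
Since 4 = 4, the vectors are linearly independent.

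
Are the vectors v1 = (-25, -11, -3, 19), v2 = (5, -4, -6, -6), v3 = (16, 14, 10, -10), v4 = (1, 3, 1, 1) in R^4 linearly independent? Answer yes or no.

Form the matrix with these vectors as rows and row reduce.
R2 ← R2 + (1/5)·R1: [0, -31/5, -33/5, -11/5]
R3 ← R3 + (16/25)·R1: [0, 174/25, 202/25, 54/25]
R4 ← R4 + (1/25)·R1: [0, 64/25, 22/25, 44/25]
R3 ← R3 + (174/155)·R2: [0, 0, 104/155, -48/155]
R4 ← R4 + (64/155)·R2: [0, 0, -286/155, 132/155]
R4 ← R4 + (11/4)·R3: [0, 0, 0, 0]
3 nonzero rows, so the 4 vectors span a space of dimension 3.
Since 3 < 4, the vectors are linearly dependent.

no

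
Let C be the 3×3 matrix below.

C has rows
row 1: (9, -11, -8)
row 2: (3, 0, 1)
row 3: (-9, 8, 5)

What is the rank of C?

Row reduce to echelon form.
R2 ← R2 − (1/3)·R1: [0, 11/3, 11/3]
R3 ← R3 + R1: [0, -3, -3]
R3 ← R3 + (9/11)·R2: [0, 0, 0]
Echelon form has 2 nonzero rows, so rank(C) = 2.

2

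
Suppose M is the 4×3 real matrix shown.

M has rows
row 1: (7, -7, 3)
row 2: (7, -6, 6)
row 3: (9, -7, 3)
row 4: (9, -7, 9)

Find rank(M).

3

Row reduce to echelon form.
R2 ← R2 − R1: [0, 1, 3]
R3 ← R3 − (9/7)·R1: [0, 2, -6/7]
R4 ← R4 − (9/7)·R1: [0, 2, 36/7]
R3 ← R3 − (2)·R2: [0, 0, -48/7]
R4 ← R4 − (2)·R2: [0, 0, -6/7]
R4 ← R4 − (1/8)·R3: [0, 0, 0]
Echelon form has 3 nonzero rows, so rank(M) = 3.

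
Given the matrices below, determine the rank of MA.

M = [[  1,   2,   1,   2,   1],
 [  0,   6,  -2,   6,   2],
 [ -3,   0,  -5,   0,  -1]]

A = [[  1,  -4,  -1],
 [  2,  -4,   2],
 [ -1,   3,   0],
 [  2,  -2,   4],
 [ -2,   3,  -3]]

First compute MA:
[[  6, -10,   8],
 [ 22, -36,  30],
 [  4,  -6,   6]]
Now row reduce the product.
R2 ← R2 − (11/3)·R1: [0, 2/3, 2/3]
R3 ← R3 − (2/3)·R1: [0, 2/3, 2/3]
R3 ← R3 − R2: [0, 0, 0]
2 nonzero rows, so rank(MA) = 2.

2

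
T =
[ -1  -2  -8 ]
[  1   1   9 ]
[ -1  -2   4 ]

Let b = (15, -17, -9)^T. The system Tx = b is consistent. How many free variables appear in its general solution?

0

Row reduce the augmented matrix [T | b].
R2 ← R2 + R1: [0, -1, 1, -2]
R3 ← R3 − R1: [0, 0, 12, -24]
The echelon form has 3 nonzero rows, and every pivot lies in the first 3 columns, so rank(T) = rank([T|b]) = 3.
The system is consistent.
Free variables = (unknowns) − (rank) = 3 − 3 = 0.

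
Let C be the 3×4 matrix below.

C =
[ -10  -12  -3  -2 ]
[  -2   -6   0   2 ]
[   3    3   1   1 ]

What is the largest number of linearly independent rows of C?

Row reduce to echelon form.
R2 ← R2 − (1/5)·R1: [0, -18/5, 3/5, 12/5]
R3 ← R3 + (3/10)·R1: [0, -3/5, 1/10, 2/5]
R3 ← R3 − (1/6)·R2: [0, 0, 0, 0]
Echelon form has 2 nonzero rows, so rank(C) = 2.
The rank gives the maximum number of linearly independent rows: 2.

2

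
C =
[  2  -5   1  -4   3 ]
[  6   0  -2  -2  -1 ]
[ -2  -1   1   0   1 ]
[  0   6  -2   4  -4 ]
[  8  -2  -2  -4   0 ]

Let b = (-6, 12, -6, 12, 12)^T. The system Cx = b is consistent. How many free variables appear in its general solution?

3

Row reduce the augmented matrix [C | b].
R2 ← R2 − (3)·R1: [0, 15, -5, 10, -10, 30]
R3 ← R3 + R1: [0, -6, 2, -4, 4, -12]
R5 ← R5 − (4)·R1: [0, 18, -6, 12, -12, 36]
R3 ← R3 + (2/5)·R2: [0, 0, 0, 0, 0, 0]
R4 ← R4 − (2/5)·R2: [0, 0, 0, 0, 0, 0]
R5 ← R5 − (6/5)·R2: [0, 0, 0, 0, 0, 0]
The echelon form has 2 nonzero rows, and every pivot lies in the first 5 columns, so rank(C) = rank([C|b]) = 2.
The system is consistent.
Free variables = (unknowns) − (rank) = 5 − 2 = 3.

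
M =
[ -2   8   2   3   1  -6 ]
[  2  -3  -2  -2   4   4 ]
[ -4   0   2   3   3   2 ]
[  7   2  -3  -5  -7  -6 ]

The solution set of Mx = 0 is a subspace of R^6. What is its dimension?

2

Row reduce to echelon form.
R2 ← R2 + R1: [0, 5, 0, 1, 5, -2]
R3 ← R3 − (2)·R1: [0, -16, -2, -3, 1, 14]
R4 ← R4 + (7/2)·R1: [0, 30, 4, 11/2, -7/2, -27]
R3 ← R3 + (16/5)·R2: [0, 0, -2, 1/5, 17, 38/5]
R4 ← R4 − (6)·R2: [0, 0, 4, -1/2, -67/2, -15]
R4 ← R4 + (2)·R3: [0, 0, 0, -1/10, 1/2, 1/5]
4 nonzero rows, so rank(M) = 4.
M has 6 columns; by rank–nullity, nullity = 6 − 4 = 2.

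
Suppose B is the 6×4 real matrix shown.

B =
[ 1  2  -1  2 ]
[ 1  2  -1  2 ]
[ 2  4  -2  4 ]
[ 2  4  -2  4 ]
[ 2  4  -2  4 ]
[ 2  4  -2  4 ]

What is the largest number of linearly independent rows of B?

Row reduce to echelon form.
R2 ← R2 − R1: [0, 0, 0, 0]
R3 ← R3 − (2)·R1: [0, 0, 0, 0]
R4 ← R4 − (2)·R1: [0, 0, 0, 0]
R5 ← R5 − (2)·R1: [0, 0, 0, 0]
R6 ← R6 − (2)·R1: [0, 0, 0, 0]
Echelon form has 1 nonzero row, so rank(B) = 1.
The rank gives the maximum number of linearly independent rows: 1.

1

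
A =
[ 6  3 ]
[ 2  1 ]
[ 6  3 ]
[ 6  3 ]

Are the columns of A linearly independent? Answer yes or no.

Row reduce A to echelon form.
R2 ← R2 − (1/3)·R1: [0, 0]
R3 ← R3 − R1: [0, 0]
R4 ← R4 − R1: [0, 0]
1 pivot among 2 columns.
Only 1 < 2 pivot columns, so the columns are linearly dependent.

no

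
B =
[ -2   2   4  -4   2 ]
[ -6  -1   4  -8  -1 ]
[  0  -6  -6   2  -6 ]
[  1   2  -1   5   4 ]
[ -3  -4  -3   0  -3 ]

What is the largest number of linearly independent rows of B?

Row reduce to echelon form.
R2 ← R2 − (3)·R1: [0, -7, -8, 4, -7]
R4 ← R4 + (1/2)·R1: [0, 3, 1, 3, 5]
R5 ← R5 − (3/2)·R1: [0, -7, -9, 6, -6]
R3 ← R3 − (6/7)·R2: [0, 0, 6/7, -10/7, 0]
R4 ← R4 + (3/7)·R2: [0, 0, -17/7, 33/7, 2]
R5 ← R5 − R2: [0, 0, -1, 2, 1]
R4 ← R4 + (17/6)·R3: [0, 0, 0, 2/3, 2]
R5 ← R5 + (7/6)·R3: [0, 0, 0, 1/3, 1]
R5 ← R5 − (1/2)·R4: [0, 0, 0, 0, 0]
Echelon form has 4 nonzero rows, so rank(B) = 4.
The rank gives the maximum number of linearly independent rows: 4.

4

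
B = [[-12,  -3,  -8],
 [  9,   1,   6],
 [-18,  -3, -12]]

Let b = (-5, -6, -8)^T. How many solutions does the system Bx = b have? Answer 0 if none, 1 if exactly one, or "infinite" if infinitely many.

Row reduce the augmented matrix [B | b].
R2 ← R2 + (3/4)·R1: [0, -5/4, 0, -39/4]
R3 ← R3 − (3/2)·R1: [0, 3/2, 0, -1/2]
R3 ← R3 + (6/5)·R2: [0, 0, 0, -61/5]
The echelon form has 3 nonzero rows; the last pivot sits in the augmented column, so rank(B) = 2 but rank([B|b]) = 3.
Since the ranks differ, the system is inconsistent.
It has no solutions.

0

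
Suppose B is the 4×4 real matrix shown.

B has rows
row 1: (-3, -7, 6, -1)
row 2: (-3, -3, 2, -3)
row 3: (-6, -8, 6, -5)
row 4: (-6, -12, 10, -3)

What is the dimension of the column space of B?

Row reduce to echelon form.
R2 ← R2 − R1: [0, 4, -4, -2]
R3 ← R3 − (2)·R1: [0, 6, -6, -3]
R4 ← R4 − (2)·R1: [0, 2, -2, -1]
R3 ← R3 − (3/2)·R2: [0, 0, 0, 0]
R4 ← R4 − (1/2)·R2: [0, 0, 0, 0]
Echelon form has 2 nonzero rows, so rank(B) = 2.
The column space has dimension equal to the rank: 2.

2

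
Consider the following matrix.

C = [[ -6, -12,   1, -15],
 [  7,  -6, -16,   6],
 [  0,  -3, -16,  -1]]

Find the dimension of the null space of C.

1

Row reduce to echelon form.
R2 ← R2 + (7/6)·R1: [0, -20, -89/6, -23/2]
R3 ← R3 − (3/20)·R2: [0, 0, -551/40, 29/40]
3 nonzero rows, so rank(C) = 3.
C has 4 columns; by rank–nullity, nullity = 4 − 3 = 1.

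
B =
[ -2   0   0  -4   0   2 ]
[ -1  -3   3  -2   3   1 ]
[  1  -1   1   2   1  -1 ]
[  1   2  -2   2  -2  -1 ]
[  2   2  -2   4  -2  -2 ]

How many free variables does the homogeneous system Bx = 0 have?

Row reduce to echelon form.
R2 ← R2 − (1/2)·R1: [0, -3, 3, 0, 3, 0]
R3 ← R3 + (1/2)·R1: [0, -1, 1, 0, 1, 0]
R4 ← R4 + (1/2)·R1: [0, 2, -2, 0, -2, 0]
R5 ← R5 + R1: [0, 2, -2, 0, -2, 0]
R3 ← R3 − (1/3)·R2: [0, 0, 0, 0, 0, 0]
R4 ← R4 + (2/3)·R2: [0, 0, 0, 0, 0, 0]
R5 ← R5 + (2/3)·R2: [0, 0, 0, 0, 0, 0]
2 nonzero rows, so rank(B) = 2.
B has 6 columns; by rank–nullity, nullity = 6 − 2 = 4.

4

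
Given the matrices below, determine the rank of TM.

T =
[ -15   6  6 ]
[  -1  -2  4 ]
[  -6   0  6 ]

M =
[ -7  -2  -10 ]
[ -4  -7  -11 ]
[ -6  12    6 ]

First compute TM:
[[ 45,  60, 120],
 [ -9,  64,  56],
 [  6,  84,  96]]
Now row reduce the product.
R2 ← R2 + (1/5)·R1: [0, 76, 80]
R3 ← R3 − (2/15)·R1: [0, 76, 80]
R3 ← R3 − R2: [0, 0, 0]
2 nonzero rows, so rank(TM) = 2.

2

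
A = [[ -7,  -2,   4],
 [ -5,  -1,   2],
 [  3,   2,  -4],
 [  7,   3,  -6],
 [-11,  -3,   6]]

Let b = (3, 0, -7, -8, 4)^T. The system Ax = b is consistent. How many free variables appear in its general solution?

Row reduce the augmented matrix [A | b].
R2 ← R2 − (5/7)·R1: [0, 3/7, -6/7, -15/7]
R3 ← R3 + (3/7)·R1: [0, 8/7, -16/7, -40/7]
R4 ← R4 + R1: [0, 1, -2, -5]
R5 ← R5 − (11/7)·R1: [0, 1/7, -2/7, -5/7]
R3 ← R3 − (8/3)·R2: [0, 0, 0, 0]
R4 ← R4 − (7/3)·R2: [0, 0, 0, 0]
R5 ← R5 − (1/3)·R2: [0, 0, 0, 0]
The echelon form has 2 nonzero rows, and every pivot lies in the first 3 columns, so rank(A) = rank([A|b]) = 2.
The system is consistent.
Free variables = (unknowns) − (rank) = 3 − 2 = 1.

1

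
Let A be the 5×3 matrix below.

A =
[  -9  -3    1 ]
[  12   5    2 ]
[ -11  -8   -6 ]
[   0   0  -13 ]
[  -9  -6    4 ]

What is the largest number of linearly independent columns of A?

3

Row reduce to echelon form.
R2 ← R2 + (4/3)·R1: [0, 1, 10/3]
R3 ← R3 − (11/9)·R1: [0, -13/3, -65/9]
R5 ← R5 − R1: [0, -3, 3]
R3 ← R3 + (13/3)·R2: [0, 0, 65/9]
R5 ← R5 + (3)·R2: [0, 0, 13]
R4 ← R4 + (9/5)·R3: [0, 0, 0]
R5 ← R5 − (9/5)·R3: [0, 0, 0]
Echelon form has 3 nonzero rows, so rank(A) = 3.
The rank gives the maximum number of linearly independent columns: 3.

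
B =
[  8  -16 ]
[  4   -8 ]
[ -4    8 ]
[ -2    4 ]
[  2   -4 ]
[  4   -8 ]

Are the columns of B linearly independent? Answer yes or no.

no

Row reduce B to echelon form.
R2 ← R2 − (1/2)·R1: [0, 0]
R3 ← R3 + (1/2)·R1: [0, 0]
R4 ← R4 + (1/4)·R1: [0, 0]
R5 ← R5 − (1/4)·R1: [0, 0]
R6 ← R6 − (1/2)·R1: [0, 0]
1 pivot among 2 columns.
Only 1 < 2 pivot columns, so the columns are linearly dependent.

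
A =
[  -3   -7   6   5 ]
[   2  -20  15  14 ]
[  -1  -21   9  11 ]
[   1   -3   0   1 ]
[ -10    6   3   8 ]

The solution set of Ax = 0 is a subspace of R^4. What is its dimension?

Row reduce to echelon form.
R2 ← R2 + (2/3)·R1: [0, -74/3, 19, 52/3]
R3 ← R3 − (1/3)·R1: [0, -56/3, 7, 28/3]
R4 ← R4 + (1/3)·R1: [0, -16/3, 2, 8/3]
R5 ← R5 − (10/3)·R1: [0, 88/3, -17, -26/3]
R3 ← R3 − (28/37)·R2: [0, 0, -273/37, -140/37]
R4 ← R4 − (8/37)·R2: [0, 0, -78/37, -40/37]
R5 ← R5 + (44/37)·R2: [0, 0, 207/37, 442/37]
R4 ← R4 − (2/7)·R3: [0, 0, 0, 0]
R5 ← R5 + (69/91)·R3: [0, 0, 0, 118/13]
Swap R4 ↔ R5
4 nonzero rows, so rank(A) = 4.
A has 4 columns; by rank–nullity, nullity = 4 − 4 = 0.

0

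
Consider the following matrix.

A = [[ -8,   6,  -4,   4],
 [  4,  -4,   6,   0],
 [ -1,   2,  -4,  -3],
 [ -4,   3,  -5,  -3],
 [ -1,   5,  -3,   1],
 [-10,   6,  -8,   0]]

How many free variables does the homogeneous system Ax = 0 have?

0

Row reduce to echelon form.
R2 ← R2 + (1/2)·R1: [0, -1, 4, 2]
R3 ← R3 − (1/8)·R1: [0, 5/4, -7/2, -7/2]
R4 ← R4 − (1/2)·R1: [0, 0, -3, -5]
R5 ← R5 − (1/8)·R1: [0, 17/4, -5/2, 1/2]
R6 ← R6 − (5/4)·R1: [0, -3/2, -3, -5]
R3 ← R3 + (5/4)·R2: [0, 0, 3/2, -1]
R5 ← R5 + (17/4)·R2: [0, 0, 29/2, 9]
R6 ← R6 − (3/2)·R2: [0, 0, -9, -8]
R4 ← R4 + (2)·R3: [0, 0, 0, -7]
R5 ← R5 − (29/3)·R3: [0, 0, 0, 56/3]
R6 ← R6 + (6)·R3: [0, 0, 0, -14]
R5 ← R5 + (8/3)·R4: [0, 0, 0, 0]
R6 ← R6 − (2)·R4: [0, 0, 0, 0]
4 nonzero rows, so rank(A) = 4.
A has 4 columns; by rank–nullity, nullity = 4 − 4 = 0.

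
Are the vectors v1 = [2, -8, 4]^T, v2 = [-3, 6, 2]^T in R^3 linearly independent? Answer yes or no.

Form the matrix with these vectors as rows and row reduce.
R2 ← R2 + (3/2)·R1: [0, -6, 8]
2 nonzero rows, so the 2 vectors span a space of dimension 2.
Since 2 = 2, the vectors are linearly independent.

yes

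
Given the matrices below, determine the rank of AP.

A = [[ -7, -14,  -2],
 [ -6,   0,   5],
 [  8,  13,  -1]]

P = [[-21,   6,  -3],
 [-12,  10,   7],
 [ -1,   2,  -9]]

First compute AP:
[[317, -186, -59],
 [121, -26, -27],
 [-323, 176,  76]]
Now row reduce the product.
R2 ← R2 − (121/317)·R1: [0, 14264/317, -1420/317]
R3 ← R3 + (323/317)·R1: [0, -4286/317, 5035/317]
R3 ← R3 + (2143/7132)·R2: [0, 0, 25920/1783]
3 nonzero rows, so rank(AP) = 3.

3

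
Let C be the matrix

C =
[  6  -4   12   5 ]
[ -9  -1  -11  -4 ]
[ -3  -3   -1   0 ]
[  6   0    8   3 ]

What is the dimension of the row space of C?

Row reduce to echelon form.
R2 ← R2 + (3/2)·R1: [0, -7, 7, 7/2]
R3 ← R3 + (1/2)·R1: [0, -5, 5, 5/2]
R4 ← R4 − R1: [0, 4, -4, -2]
R3 ← R3 − (5/7)·R2: [0, 0, 0, 0]
R4 ← R4 + (4/7)·R2: [0, 0, 0, 0]
Echelon form has 2 nonzero rows, so rank(C) = 2.
The row space has dimension equal to the rank: 2.

2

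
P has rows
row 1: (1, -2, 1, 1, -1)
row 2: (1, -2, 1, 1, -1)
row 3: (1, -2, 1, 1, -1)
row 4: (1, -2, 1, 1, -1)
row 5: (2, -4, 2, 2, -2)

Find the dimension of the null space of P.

4

Row reduce to echelon form.
R2 ← R2 − R1: [0, 0, 0, 0, 0]
R3 ← R3 − R1: [0, 0, 0, 0, 0]
R4 ← R4 − R1: [0, 0, 0, 0, 0]
R5 ← R5 − (2)·R1: [0, 0, 0, 0, 0]
1 nonzero row, so rank(P) = 1.
P has 5 columns; by rank–nullity, nullity = 5 − 1 = 4.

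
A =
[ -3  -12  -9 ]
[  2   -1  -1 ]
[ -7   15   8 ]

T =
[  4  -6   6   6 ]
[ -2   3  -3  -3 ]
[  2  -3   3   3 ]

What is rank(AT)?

1

First compute AT:
[[ -6,   9,  -9,  -9],
 [  8, -12,  12,  12],
 [-42,  63, -63, -63]]
Now row reduce the product.
R2 ← R2 + (4/3)·R1: [0, 0, 0, 0]
R3 ← R3 − (7)·R1: [0, 0, 0, 0]
1 nonzero row, so rank(AT) = 1.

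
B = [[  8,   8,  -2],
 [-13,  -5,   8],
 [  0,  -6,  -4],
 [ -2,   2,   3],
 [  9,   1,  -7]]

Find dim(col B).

3

Row reduce to echelon form.
R2 ← R2 + (13/8)·R1: [0, 8, 19/4]
R4 ← R4 + (1/4)·R1: [0, 4, 5/2]
R5 ← R5 − (9/8)·R1: [0, -8, -19/4]
R3 ← R3 + (3/4)·R2: [0, 0, -7/16]
R4 ← R4 − (1/2)·R2: [0, 0, 1/8]
R5 ← R5 + R2: [0, 0, 0]
R4 ← R4 + (2/7)·R3: [0, 0, 0]
Echelon form has 3 nonzero rows, so rank(B) = 3.
The column space has dimension equal to the rank: 3.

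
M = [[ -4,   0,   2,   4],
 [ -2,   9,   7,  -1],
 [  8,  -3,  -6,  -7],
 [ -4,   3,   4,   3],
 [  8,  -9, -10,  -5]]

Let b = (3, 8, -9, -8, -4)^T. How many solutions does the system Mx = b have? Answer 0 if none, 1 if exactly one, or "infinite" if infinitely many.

0

Row reduce the augmented matrix [M | b].
R2 ← R2 − (1/2)·R1: [0, 9, 6, -3, 13/2]
R3 ← R3 + (2)·R1: [0, -3, -2, 1, -3]
R4 ← R4 − R1: [0, 3, 2, -1, -11]
R5 ← R5 + (2)·R1: [0, -9, -6, 3, 2]
R3 ← R3 + (1/3)·R2: [0, 0, 0, 0, -5/6]
R4 ← R4 − (1/3)·R2: [0, 0, 0, 0, -79/6]
R5 ← R5 + R2: [0, 0, 0, 0, 17/2]
R4 ← R4 − (79/5)·R3: [0, 0, 0, 0, 0]
R5 ← R5 + (51/5)·R3: [0, 0, 0, 0, 0]
The echelon form has 3 nonzero rows; the last pivot sits in the augmented column, so rank(M) = 2 but rank([M|b]) = 3.
Since the ranks differ, the system is inconsistent.
It has no solutions.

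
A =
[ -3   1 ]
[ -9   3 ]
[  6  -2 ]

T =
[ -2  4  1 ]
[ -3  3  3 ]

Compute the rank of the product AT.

First compute AT:
[[  3,  -9,   0],
 [  9, -27,   0],
 [ -6,  18,   0]]
Now row reduce the product.
R2 ← R2 − (3)·R1: [0, 0, 0]
R3 ← R3 + (2)·R1: [0, 0, 0]
1 nonzero row, so rank(AT) = 1.

1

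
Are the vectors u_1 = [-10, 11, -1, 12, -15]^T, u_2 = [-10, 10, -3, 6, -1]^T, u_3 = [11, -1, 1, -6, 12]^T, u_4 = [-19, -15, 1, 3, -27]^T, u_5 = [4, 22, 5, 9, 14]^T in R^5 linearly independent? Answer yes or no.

yes

Form the matrix with these vectors as rows and row reduce.
R2 ← R2 − R1: [0, -1, -2, -6, 14]
R3 ← R3 + (11/10)·R1: [0, 111/10, -1/10, 36/5, -9/2]
R4 ← R4 − (19/10)·R1: [0, -359/10, 29/10, -99/5, 3/2]
R5 ← R5 + (2/5)·R1: [0, 132/5, 23/5, 69/5, 8]
R3 ← R3 + (111/10)·R2: [0, 0, -223/10, -297/5, 1509/10]
R4 ← R4 − (359/10)·R2: [0, 0, 747/10, 978/5, -5011/10]
R5 ← R5 + (132/5)·R2: [0, 0, -241/5, -723/5, 1888/5]
R4 ← R4 + (747/223)·R3: [0, 0, 0, -753/223, 977/223]
R5 ← R5 − (482/223)·R3: [0, 0, 0, -3615/223, 11471/223]
R5 ← R5 − (1205/251)·R4: [0, 0, 0, 0, 7632/251]
5 nonzero rows, so the 5 vectors span a space of dimension 5.
Since 5 = 5, the vectors are linearly independent.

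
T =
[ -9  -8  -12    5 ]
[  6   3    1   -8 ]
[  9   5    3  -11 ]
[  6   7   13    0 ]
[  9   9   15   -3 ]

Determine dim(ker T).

2

Row reduce to echelon form.
R2 ← R2 + (2/3)·R1: [0, -7/3, -7, -14/3]
R3 ← R3 + R1: [0, -3, -9, -6]
R4 ← R4 + (2/3)·R1: [0, 5/3, 5, 10/3]
R5 ← R5 + R1: [0, 1, 3, 2]
R3 ← R3 − (9/7)·R2: [0, 0, 0, 0]
R4 ← R4 + (5/7)·R2: [0, 0, 0, 0]
R5 ← R5 + (3/7)·R2: [0, 0, 0, 0]
2 nonzero rows, so rank(T) = 2.
T has 4 columns; by rank–nullity, nullity = 4 − 2 = 2.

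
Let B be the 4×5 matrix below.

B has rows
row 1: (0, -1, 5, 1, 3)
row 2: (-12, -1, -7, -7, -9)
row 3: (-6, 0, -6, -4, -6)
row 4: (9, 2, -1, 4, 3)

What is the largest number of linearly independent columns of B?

Row reduce to echelon form.
Swap R1 ↔ R2
R3 ← R3 − (1/2)·R1: [0, 1/2, -5/2, -1/2, -3/2]
R4 ← R4 + (3/4)·R1: [0, 5/4, -25/4, -5/4, -15/4]
R3 ← R3 + (1/2)·R2: [0, 0, 0, 0, 0]
R4 ← R4 + (5/4)·R2: [0, 0, 0, 0, 0]
Echelon form has 2 nonzero rows, so rank(B) = 2.
The rank gives the maximum number of linearly independent columns: 2.

2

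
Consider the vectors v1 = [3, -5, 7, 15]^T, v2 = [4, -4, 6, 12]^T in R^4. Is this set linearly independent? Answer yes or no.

Form the matrix with these vectors as rows and row reduce.
R2 ← R2 − (4/3)·R1: [0, 8/3, -10/3, -8]
2 nonzero rows, so the 2 vectors span a space of dimension 2.
Since 2 = 2, the vectors are linearly independent.

yes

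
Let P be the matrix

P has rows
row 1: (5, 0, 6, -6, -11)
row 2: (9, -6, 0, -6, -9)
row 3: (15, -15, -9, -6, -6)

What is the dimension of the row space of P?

2

Row reduce to echelon form.
R2 ← R2 − (9/5)·R1: [0, -6, -54/5, 24/5, 54/5]
R3 ← R3 − (3)·R1: [0, -15, -27, 12, 27]
R3 ← R3 − (5/2)·R2: [0, 0, 0, 0, 0]
Echelon form has 2 nonzero rows, so rank(P) = 2.
The row space has dimension equal to the rank: 2.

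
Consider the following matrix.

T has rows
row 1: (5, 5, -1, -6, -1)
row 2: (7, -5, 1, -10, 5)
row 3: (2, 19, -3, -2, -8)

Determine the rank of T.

Row reduce to echelon form.
R2 ← R2 − (7/5)·R1: [0, -12, 12/5, -8/5, 32/5]
R3 ← R3 − (2/5)·R1: [0, 17, -13/5, 2/5, -38/5]
R3 ← R3 + (17/12)·R2: [0, 0, 4/5, -28/15, 22/15]
Echelon form has 3 nonzero rows, so rank(T) = 3.

3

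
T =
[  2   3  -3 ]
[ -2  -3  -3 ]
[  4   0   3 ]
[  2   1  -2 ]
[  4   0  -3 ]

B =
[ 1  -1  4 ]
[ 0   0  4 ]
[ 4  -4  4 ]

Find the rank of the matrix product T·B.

2

First compute TB:
[[-10,  10,   8],
 [-14,  14, -32],
 [ 16, -16,  28],
 [ -6,   6,   4],
 [ -8,   8,   4]]
Now row reduce the product.
R2 ← R2 − (7/5)·R1: [0, 0, -216/5]
R3 ← R3 + (8/5)·R1: [0, 0, 204/5]
R4 ← R4 − (3/5)·R1: [0, 0, -4/5]
R5 ← R5 − (4/5)·R1: [0, 0, -12/5]
R3 ← R3 + (17/18)·R2: [0, 0, 0]
R4 ← R4 − (1/54)·R2: [0, 0, 0]
R5 ← R5 − (1/18)·R2: [0, 0, 0]
2 nonzero rows, so rank(TB) = 2.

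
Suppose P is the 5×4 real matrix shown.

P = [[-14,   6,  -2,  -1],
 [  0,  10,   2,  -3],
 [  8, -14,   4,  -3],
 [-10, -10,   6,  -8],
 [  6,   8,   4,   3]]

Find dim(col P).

Row reduce to echelon form.
R3 ← R3 + (4/7)·R1: [0, -74/7, 20/7, -25/7]
R4 ← R4 − (5/7)·R1: [0, -100/7, 52/7, -51/7]
R5 ← R5 + (3/7)·R1: [0, 74/7, 22/7, 18/7]
R3 ← R3 + (37/35)·R2: [0, 0, 174/35, -236/35]
R4 ← R4 + (10/7)·R2: [0, 0, 72/7, -81/7]
R5 ← R5 − (37/35)·R2: [0, 0, 36/35, 201/35]
R4 ← R4 − (60/29)·R3: [0, 0, 0, 69/29]
R5 ← R5 − (6/29)·R3: [0, 0, 0, 207/29]
R5 ← R5 − (3)·R4: [0, 0, 0, 0]
Echelon form has 4 nonzero rows, so rank(P) = 4.
The column space has dimension equal to the rank: 4.

4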